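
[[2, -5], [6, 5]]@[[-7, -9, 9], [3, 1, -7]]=C[0][0] = (2)*(-7) + (-5)*(3) = -29
C[0][1] = (2)*(-9) + (-5)*(1) = -23
C[0][2] = (2)*(9) + (-5)*(-7) = 53
C[1][0] = (6)*(-7) + (5)*(3) = -27
C[1][1] = (6)*(-9) + (5)*(1) = -49
C[1][2] = (6)*(9) + (5)*(-7) = 19
= [[-29, -23, 53], [-27, -49, 19]]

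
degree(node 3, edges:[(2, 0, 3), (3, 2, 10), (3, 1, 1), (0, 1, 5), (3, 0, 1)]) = 3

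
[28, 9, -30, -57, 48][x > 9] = [28, 48]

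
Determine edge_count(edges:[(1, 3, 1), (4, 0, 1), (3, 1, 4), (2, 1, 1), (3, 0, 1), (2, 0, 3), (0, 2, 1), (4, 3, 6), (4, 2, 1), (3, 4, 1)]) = 10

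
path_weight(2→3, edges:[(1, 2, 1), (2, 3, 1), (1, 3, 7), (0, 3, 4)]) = w(2→3)=1
= 1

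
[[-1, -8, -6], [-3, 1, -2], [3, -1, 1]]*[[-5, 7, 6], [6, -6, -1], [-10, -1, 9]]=[[17, 47, -52], [41, -25, -37], [-31, 26, 28]]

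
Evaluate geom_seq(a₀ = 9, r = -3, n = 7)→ [9, -27, 81, -243, 729, -2187, 6561]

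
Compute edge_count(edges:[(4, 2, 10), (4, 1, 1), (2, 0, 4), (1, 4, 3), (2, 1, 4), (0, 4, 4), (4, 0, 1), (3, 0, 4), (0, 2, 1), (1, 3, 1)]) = 10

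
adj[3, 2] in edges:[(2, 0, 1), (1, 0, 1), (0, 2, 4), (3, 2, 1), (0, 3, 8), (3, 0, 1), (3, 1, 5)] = 1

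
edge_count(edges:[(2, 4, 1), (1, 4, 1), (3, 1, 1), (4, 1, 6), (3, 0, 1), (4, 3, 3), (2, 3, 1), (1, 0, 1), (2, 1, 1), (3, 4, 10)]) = 10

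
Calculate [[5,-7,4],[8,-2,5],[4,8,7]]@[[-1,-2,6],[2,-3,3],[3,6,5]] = [[-7, 35, 29], [3, 20, 67], [33, 10, 83]]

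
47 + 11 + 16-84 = -10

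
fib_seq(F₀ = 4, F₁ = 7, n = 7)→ [4, 7, 11, 18, 29, 47, 76]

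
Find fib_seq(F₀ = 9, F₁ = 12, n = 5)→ [9, 12, 21, 33, 54]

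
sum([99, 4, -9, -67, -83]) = 99 + 4 + (-9) + (-67) + (-83)
= -56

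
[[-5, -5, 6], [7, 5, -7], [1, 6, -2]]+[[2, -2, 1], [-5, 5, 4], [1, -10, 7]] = [[-3, -7, 7], [2, 10, -3], [2, -4, 5]]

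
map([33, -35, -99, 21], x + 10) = [43, -25, -89, 31]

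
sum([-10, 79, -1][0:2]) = 69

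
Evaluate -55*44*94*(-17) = 3867160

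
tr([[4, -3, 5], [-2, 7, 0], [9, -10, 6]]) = 17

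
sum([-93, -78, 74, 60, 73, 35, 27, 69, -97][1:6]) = slice → [-78, 74, 60, 73, 35]
(-78) + 74 + 60 + 73 + 35
= 164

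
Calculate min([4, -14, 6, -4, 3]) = -14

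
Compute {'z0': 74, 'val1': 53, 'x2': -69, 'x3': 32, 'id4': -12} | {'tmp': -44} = {'z0': 74, 'val1': 53, 'x2': -69, 'x3': 32, 'id4': -12, 'tmp': -44}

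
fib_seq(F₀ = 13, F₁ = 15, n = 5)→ [13, 15, 28, 43, 71]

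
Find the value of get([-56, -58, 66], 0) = -56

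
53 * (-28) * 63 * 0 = 0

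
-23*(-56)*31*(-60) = -2395680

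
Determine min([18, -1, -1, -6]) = -6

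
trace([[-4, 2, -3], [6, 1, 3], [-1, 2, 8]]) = diagonal: (-4) + 1 + 8
= 5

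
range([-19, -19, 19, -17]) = 38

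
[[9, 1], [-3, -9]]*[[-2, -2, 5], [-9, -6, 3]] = [[-27, -24, 48], [87, 60, -42]]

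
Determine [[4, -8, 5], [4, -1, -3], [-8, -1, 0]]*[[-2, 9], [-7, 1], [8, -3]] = C[0][0] = (4)*(-2) + (-8)*(-7) + (5)*(8) = 88
C[0][1] = (4)*(9) + (-8)*(1) + (5)*(-3) = 13
C[1][0] = (4)*(-2) + (-1)*(-7) + (-3)*(8) = -25
C[1][1] = (4)*(9) + (-1)*(1) + (-3)*(-3) = 44
C[2][0] = (-8)*(-2) + (-1)*(-7) + (0)*(8) = 23
C[2][1] = (-8)*(9) + (-1)*(1) + (0)*(-3) = -73
= [[88, 13], [-25, 44], [23, -73]]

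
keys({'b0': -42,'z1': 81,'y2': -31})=['b0', 'z1', 'y2']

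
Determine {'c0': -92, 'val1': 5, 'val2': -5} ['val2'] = -5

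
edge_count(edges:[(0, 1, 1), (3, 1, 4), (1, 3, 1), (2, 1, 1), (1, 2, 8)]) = 5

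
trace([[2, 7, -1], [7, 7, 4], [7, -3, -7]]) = diagonal: 2 + 7 + (-7)
= 2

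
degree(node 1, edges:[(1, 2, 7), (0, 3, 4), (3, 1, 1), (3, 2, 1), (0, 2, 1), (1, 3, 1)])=incident: (1,2), (3,1), (1,3)
= 3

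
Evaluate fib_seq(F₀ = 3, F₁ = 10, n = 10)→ F_2 = F_1 + F_0 = 13
F_3 = F_2 + F_1 = 23
F_4 = F_3 + F_2 = 36
...
= [3, 10, 13, 23, 36, 59, 95, 154, 249, 403]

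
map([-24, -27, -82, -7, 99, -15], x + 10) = [-14, -17, -72, 3, 109, -5]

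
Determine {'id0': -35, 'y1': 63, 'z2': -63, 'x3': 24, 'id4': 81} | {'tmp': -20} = {'id0': -35, 'y1': 63, 'z2': -63, 'x3': 24, 'id4': 81, 'tmp': -20}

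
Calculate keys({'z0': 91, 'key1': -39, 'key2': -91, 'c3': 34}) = ['z0', 'key1', 'key2', 'c3']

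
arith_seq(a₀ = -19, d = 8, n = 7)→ a_0 = -19 + 0*8 = -19
a_1 = -19 + 1*8 = -11
a_2 = -19 + 2*8 = -3
...
= [-19, -11, -3, 5, 13, 21, 29]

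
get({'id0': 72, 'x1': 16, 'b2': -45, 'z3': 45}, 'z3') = 45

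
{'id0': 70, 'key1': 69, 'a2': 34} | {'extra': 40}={'id0': 70, 'key1': 69, 'a2': 34, 'extra': 40}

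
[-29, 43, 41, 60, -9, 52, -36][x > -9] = [43, 41, 60, 52]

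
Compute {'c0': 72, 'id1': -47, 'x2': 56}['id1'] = -47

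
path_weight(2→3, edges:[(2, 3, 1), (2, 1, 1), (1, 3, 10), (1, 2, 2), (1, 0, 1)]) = w(2→3)=1
= 1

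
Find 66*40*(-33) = -87120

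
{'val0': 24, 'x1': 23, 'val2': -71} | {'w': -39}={'val0': 24, 'x1': 23, 'val2': -71, 'w': -39}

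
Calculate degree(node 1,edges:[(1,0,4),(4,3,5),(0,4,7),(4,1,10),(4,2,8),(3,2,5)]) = incident: (1,0), (4,1)
= 2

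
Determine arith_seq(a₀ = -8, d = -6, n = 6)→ [-8, -14, -20, -26, -32, -38]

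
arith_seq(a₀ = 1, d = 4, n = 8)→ a_0 = 1 + 0*4 = 1
a_1 = 1 + 1*4 = 5
a_2 = 1 + 2*4 = 9
...
= [1, 5, 9, 13, 17, 21, 25, 29]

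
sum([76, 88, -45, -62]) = 76 + 88 + (-45) + (-62)
= 57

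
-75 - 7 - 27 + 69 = -40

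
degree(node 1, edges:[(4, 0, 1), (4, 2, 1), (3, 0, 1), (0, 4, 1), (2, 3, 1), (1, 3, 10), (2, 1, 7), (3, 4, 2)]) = incident: (1,3), (2,1)
= 2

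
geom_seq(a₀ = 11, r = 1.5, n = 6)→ a_0 = 11*1.5^0 = 11.0
a_1 = 11*1.5^1 = 16.5
a_2 = 11*1.5^2 = 24.75
...
= [11.0, 16.5, 24.75, 37.125, 55.6875, 83.53125]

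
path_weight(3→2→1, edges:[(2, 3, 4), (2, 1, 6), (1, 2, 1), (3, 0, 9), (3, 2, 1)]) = 7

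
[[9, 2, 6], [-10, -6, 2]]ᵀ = [[9, -10], [2, -6], [6, 2]]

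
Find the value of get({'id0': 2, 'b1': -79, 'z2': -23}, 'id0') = 2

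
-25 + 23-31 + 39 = 6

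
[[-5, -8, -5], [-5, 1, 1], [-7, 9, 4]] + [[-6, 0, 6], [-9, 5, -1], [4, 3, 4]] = [[-11, -8, 1], [-14, 6, 0], [-3, 12, 8]]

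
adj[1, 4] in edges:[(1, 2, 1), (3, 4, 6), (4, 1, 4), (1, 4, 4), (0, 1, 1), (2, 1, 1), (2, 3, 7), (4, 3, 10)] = 4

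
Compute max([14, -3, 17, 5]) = 17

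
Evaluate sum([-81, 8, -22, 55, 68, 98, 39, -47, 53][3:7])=260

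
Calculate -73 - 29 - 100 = -202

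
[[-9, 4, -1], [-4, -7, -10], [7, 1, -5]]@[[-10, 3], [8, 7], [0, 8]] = C[0][0] = (-9)*(-10) + (4)*(8) + (-1)*(0) = 122
C[0][1] = (-9)*(3) + (4)*(7) + (-1)*(8) = -7
C[1][0] = (-4)*(-10) + (-7)*(8) + (-10)*(0) = -16
C[1][1] = (-4)*(3) + (-7)*(7) + (-10)*(8) = -141
C[2][0] = (7)*(-10) + (1)*(8) + (-5)*(0) = -62
C[2][1] = (7)*(3) + (1)*(7) + (-5)*(8) = -12
= [[122, -7], [-16, -141], [-62, -12]]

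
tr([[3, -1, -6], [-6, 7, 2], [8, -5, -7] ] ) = 3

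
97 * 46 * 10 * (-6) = -267720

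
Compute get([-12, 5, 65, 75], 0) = -12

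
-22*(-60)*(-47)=-62040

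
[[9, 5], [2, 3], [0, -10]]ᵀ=[[9, 2, 0], [5, 3, -10]]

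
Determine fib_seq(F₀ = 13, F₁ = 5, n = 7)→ [13, 5, 18, 23, 41, 64, 105]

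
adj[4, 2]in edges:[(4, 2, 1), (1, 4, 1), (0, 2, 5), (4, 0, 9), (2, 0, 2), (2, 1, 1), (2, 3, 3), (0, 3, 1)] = 1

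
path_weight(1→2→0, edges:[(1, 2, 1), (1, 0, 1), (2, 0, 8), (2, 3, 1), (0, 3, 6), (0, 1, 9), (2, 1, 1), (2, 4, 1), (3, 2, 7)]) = 9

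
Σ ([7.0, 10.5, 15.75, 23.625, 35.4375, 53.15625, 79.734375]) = 225.203125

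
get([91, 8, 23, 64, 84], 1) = 8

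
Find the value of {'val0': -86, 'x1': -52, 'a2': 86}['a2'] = 86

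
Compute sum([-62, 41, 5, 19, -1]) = (-62) + 41 + 5 + 19 + (-1)
= 2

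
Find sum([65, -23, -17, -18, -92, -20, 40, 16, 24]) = 65 + (-23) + (-17) + (-18) + (-92) + (-20) + 40 + 16 + 24
= -25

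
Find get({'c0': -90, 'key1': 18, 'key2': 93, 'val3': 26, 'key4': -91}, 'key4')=-91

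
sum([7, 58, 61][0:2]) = slice → [7, 58]
7 + 58
= 65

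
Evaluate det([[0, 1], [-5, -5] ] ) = 5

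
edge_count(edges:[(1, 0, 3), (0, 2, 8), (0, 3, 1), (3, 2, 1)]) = 4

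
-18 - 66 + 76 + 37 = 29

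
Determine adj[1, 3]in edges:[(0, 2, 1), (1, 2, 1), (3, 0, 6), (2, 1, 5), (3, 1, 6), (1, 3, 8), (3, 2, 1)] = 8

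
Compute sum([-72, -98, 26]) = -144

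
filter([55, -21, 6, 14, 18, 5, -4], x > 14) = keep x where x > 14: 55✓, -21✗, 6✗, 14✗, 18✓, 5✗, -4✗
= [55, 18]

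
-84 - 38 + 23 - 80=-179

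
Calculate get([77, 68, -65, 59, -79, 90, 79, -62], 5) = 90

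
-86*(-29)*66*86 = 14155944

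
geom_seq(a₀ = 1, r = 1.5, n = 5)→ [1.0, 1.5, 2.25, 3.375, 5.0625]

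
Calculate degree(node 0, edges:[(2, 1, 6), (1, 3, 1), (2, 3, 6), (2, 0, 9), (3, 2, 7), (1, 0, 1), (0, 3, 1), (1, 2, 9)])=3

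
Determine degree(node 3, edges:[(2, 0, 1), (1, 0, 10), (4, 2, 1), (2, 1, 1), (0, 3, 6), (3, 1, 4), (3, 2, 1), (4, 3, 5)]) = 4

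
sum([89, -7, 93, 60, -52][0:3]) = slice → [89, -7, 93]
89 + (-7) + 93
= 175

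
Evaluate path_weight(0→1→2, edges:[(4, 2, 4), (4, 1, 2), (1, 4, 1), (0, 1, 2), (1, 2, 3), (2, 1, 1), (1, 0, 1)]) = 5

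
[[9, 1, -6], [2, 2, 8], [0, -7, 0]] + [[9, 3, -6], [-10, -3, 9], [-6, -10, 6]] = [[18, 4, -12], [-8, -1, 17], [-6, -17, 6]]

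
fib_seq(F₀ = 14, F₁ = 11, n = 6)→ [14, 11, 25, 36, 61, 97]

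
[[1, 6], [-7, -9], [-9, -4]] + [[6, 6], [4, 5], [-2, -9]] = [[7, 12], [-3, -4], [-11, -13]]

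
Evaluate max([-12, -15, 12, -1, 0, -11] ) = 12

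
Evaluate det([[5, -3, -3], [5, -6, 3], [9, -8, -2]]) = (1)*(5)*det([[-6, 3], [-8, -2]]) + (-1)*(-3)*det([[5, 3], [9, -2]]) + (1)*(-3)*det([[5, -6], [9, -8]])
= 180 + -111 + -42
= 27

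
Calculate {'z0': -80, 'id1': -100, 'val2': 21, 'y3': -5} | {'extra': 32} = {'z0': -80, 'id1': -100, 'val2': 21, 'y3': -5, 'extra': 32}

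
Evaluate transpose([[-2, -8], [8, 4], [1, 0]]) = [[-2, 8, 1], [-8, 4, 0]]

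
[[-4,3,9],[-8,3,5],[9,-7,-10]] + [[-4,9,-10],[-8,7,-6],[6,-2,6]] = [[-8, 12, -1], [-16, 10, -1], [15, -9, -4]]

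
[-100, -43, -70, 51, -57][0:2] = [-100, -43]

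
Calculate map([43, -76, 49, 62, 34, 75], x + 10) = [53, -66, 59, 72, 44, 85]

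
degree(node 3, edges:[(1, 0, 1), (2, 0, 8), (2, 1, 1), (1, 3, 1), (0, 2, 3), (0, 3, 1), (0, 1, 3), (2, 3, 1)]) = 3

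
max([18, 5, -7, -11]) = 18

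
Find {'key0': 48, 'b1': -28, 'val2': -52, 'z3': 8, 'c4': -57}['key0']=48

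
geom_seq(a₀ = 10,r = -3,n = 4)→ a_0 = 10*(-3)^0 = 10
a_1 = 10*(-3)^1 = -30
a_2 = 10*(-3)^2 = 90
...
= [10, -30, 90, -270]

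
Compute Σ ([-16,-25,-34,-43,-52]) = (-16) + (-25) + (-34) + (-43) + (-52)
= -170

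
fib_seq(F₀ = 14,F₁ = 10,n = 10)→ F_2 = F_1 + F_0 = 24
F_3 = F_2 + F_1 = 34
F_4 = F_3 + F_2 = 58
...
= [14, 10, 24, 34, 58, 92, 150, 242, 392, 634]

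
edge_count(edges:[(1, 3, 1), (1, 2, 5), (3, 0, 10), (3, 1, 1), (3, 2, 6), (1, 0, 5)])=6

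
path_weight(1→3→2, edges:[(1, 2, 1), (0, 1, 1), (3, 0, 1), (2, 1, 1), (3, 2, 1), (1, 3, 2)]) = w(1→3)=2 + w(3→2)=1
= 3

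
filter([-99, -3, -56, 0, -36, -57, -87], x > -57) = [-3, -56, 0, -36]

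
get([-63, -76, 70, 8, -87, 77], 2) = 70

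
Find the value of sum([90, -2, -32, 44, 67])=90 + (-2) + (-32) + 44 + 67
= 167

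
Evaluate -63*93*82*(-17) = 8167446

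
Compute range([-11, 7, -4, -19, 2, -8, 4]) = 26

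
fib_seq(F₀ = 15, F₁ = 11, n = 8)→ F_2 = F_1 + F_0 = 26
F_3 = F_2 + F_1 = 37
F_4 = F_3 + F_2 = 63
...
= [15, 11, 26, 37, 63, 100, 163, 263]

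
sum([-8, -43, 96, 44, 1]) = (-8) + (-43) + 96 + 44 + 1
= 90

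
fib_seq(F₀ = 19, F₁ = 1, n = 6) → [19, 1, 20, 21, 41, 62]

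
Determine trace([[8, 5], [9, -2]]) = diagonal: 8 + (-2)
= 6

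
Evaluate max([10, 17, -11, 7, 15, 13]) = 17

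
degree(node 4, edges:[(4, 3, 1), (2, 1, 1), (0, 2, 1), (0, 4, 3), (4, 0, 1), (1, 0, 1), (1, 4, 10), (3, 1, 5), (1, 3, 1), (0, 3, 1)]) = incident: (4,3), (0,4), (4,0), (1,4)
= 4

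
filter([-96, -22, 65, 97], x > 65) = keep x where x > 65: -96✗, -22✗, 65✗, 97✓
= [97]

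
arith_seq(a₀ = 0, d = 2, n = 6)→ [0, 2, 4, 6, 8, 10]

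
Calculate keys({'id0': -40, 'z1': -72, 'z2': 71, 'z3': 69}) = ['id0', 'z1', 'z2', 'z3']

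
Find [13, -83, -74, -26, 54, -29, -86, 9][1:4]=[-83, -74, -26]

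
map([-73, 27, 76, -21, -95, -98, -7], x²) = (-73)²=5329, (27)²=729, (76)²=5776, (-21)²=441, (-95)²=9025, (-98)²=9604, (-7)²=49
= [5329, 729, 5776, 441, 9025, 9604, 49]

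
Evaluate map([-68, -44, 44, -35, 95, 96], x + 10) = -68+10=-58, -44+10=-34, 44+10=54, -35+10=-25, 95+10=105, 96+10=106
= [-58, -34, 54, -25, 105, 106]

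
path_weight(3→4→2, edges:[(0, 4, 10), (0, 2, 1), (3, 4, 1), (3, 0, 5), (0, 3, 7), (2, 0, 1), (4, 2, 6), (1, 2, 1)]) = w(3→4)=1 + w(4→2)=6
= 7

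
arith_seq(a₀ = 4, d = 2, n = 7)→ [4, 6, 8, 10, 12, 14, 16]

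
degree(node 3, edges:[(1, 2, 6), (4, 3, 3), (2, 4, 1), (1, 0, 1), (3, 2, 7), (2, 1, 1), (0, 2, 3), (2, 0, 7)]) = incident: (4,3), (3,2)
= 2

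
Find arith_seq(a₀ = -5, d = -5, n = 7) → a_0 = -5 + 0*-5 = -5
a_1 = -5 + 1*-5 = -10
a_2 = -5 + 2*-5 = -15
...
= [-5, -10, -15, -20, -25, -30, -35]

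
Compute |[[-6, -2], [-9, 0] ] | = (-6)*(0) - (-2)*(-9)
= -18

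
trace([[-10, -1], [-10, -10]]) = -20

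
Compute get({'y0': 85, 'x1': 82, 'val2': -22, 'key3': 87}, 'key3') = 87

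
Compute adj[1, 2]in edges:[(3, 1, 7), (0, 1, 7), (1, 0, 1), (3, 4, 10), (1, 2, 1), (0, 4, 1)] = 1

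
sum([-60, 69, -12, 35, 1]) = 33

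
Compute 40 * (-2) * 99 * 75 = -594000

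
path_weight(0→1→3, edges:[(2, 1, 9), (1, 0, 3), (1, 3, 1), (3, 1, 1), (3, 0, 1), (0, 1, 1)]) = w(0→1)=1 + w(1→3)=1
= 2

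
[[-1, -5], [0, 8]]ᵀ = [[-1, 0], [-5, 8]]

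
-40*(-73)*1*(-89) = -259880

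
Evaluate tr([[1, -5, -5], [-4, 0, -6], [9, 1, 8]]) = 9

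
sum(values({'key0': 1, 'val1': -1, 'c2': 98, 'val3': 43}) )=1 + (-1) + 98 + 43
= 141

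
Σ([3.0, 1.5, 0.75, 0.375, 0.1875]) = 5.8125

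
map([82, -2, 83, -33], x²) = [6724, 4, 6889, 1089]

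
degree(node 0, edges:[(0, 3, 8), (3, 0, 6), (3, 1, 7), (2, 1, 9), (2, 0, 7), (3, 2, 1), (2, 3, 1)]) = 3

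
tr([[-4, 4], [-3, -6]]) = diagonal: (-4) + (-6)
= -10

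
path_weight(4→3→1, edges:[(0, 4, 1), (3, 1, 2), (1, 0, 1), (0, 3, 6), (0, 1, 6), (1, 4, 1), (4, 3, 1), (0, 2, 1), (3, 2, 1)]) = 3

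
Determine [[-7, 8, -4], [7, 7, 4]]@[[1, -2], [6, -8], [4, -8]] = C[0][0] = (-7)*(1) + (8)*(6) + (-4)*(4) = 25
C[0][1] = (-7)*(-2) + (8)*(-8) + (-4)*(-8) = -18
C[1][0] = (7)*(1) + (7)*(6) + (4)*(4) = 65
C[1][1] = (7)*(-2) + (7)*(-8) + (4)*(-8) = -102
= [[25, -18], [65, -102]]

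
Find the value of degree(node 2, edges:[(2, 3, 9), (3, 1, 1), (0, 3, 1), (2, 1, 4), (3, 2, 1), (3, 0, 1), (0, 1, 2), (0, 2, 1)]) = incident: (2,3), (2,1), (3,2), (0,2)
= 4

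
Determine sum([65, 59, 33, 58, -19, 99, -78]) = 65 + 59 + 33 + 58 + (-19) + 99 + (-78)
= 217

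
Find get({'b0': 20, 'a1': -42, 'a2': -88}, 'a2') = -88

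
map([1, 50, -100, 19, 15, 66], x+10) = 1+10=11, 50+10=60, -100+10=-90, 19+10=29, 15+10=25, 66+10=76
= [11, 60, -90, 29, 25, 76]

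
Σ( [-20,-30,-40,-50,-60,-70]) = -270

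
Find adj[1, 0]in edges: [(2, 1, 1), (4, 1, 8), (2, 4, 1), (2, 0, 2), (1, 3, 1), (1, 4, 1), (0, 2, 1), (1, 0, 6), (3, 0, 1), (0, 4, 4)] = 6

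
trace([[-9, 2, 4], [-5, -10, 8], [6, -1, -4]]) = diagonal: (-9) + (-10) + (-4)
= -23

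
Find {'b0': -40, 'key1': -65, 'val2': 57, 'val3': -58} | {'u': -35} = {'b0': -40, 'key1': -65, 'val2': 57, 'val3': -58, 'u': -35}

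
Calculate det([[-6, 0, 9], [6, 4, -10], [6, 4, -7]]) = (1)*(-6)*det([[4, -10], [4, -7]]) + (-1)*(0)*det([[6, -10], [6, -7]]) + (1)*(9)*det([[6, 4], [6, 4]])
= -72 + 0 + 0
= -72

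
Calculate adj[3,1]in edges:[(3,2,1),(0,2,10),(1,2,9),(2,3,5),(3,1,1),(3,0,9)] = 1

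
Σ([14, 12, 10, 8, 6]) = 50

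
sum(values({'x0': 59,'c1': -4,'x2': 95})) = 59 + (-4) + 95
= 150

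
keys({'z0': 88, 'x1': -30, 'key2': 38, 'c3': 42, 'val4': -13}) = ['z0', 'x1', 'key2', 'c3', 'val4']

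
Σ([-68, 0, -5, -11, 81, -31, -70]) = (-68) + 0 + (-5) + (-11) + 81 + (-31) + (-70)
= -104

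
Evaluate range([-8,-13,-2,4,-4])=17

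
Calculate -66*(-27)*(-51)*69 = -6270858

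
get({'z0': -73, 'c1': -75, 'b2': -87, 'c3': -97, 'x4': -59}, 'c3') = -97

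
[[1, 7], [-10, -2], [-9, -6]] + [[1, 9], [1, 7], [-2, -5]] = [[2, 16], [-9, 5], [-11, -11]]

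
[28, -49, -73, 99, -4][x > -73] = keep x where x > -73: 28✓, -49✓, -73✗, 99✓, -4✓
= [28, -49, 99, -4]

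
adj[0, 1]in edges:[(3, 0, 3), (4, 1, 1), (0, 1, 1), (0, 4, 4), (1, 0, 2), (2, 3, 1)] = 1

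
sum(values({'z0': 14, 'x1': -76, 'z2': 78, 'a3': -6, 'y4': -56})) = -46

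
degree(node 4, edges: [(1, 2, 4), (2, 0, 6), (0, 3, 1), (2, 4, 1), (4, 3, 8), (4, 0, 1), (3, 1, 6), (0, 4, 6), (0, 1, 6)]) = 4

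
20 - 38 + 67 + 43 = 92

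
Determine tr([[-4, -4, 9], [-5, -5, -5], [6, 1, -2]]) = -11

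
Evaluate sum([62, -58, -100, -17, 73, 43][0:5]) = slice → [62, -58, -100, -17, 73]
62 + (-58) + (-100) + (-17) + 73
= -40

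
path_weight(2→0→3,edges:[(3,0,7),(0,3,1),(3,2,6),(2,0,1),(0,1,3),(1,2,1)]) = 2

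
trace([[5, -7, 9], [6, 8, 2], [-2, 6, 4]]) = 17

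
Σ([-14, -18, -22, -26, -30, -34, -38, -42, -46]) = -270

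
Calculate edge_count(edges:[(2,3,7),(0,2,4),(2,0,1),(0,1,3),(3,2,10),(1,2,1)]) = 6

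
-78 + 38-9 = -49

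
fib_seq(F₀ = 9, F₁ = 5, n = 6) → F_2 = F_1 + F_0 = 14
F_3 = F_2 + F_1 = 19
F_4 = F_3 + F_2 = 33
...
= [9, 5, 14, 19, 33, 52]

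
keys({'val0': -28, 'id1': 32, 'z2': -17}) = ['val0', 'id1', 'z2']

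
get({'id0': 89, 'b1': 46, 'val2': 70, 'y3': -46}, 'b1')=46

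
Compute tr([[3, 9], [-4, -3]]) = 0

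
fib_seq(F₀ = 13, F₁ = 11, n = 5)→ [13, 11, 24, 35, 59]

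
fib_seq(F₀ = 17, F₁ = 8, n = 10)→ F_2 = F_1 + F_0 = 25
F_3 = F_2 + F_1 = 33
F_4 = F_3 + F_2 = 58
...
= [17, 8, 25, 33, 58, 91, 149, 240, 389, 629]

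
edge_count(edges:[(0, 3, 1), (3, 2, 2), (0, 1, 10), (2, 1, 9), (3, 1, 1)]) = 5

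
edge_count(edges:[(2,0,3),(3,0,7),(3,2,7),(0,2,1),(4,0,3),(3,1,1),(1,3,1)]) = 7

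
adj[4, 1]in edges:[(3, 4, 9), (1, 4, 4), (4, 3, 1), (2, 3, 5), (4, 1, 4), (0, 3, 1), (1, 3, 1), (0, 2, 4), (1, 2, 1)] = 4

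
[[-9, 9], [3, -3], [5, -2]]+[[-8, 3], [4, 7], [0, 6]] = [[-17, 12], [7, 4], [5, 4]]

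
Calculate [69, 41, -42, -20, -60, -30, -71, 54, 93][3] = -20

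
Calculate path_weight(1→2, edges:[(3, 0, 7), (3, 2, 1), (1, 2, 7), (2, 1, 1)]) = 7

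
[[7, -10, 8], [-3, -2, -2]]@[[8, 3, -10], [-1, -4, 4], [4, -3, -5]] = [[98, 37, -150], [-30, 5, 32]]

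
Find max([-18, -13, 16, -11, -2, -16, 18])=18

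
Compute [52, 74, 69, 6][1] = 74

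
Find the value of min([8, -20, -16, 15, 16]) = -20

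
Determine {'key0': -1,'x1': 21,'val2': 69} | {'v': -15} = {'key0': -1, 'x1': 21, 'val2': 69, 'v': -15}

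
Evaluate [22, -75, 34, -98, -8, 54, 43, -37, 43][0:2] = [22, -75]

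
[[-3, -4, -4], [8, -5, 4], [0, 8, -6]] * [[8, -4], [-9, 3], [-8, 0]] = C[0][0] = (-3)*(8) + (-4)*(-9) + (-4)*(-8) = 44
C[0][1] = (-3)*(-4) + (-4)*(3) + (-4)*(0) = 0
C[1][0] = (8)*(8) + (-5)*(-9) + (4)*(-8) = 77
C[1][1] = (8)*(-4) + (-5)*(3) + (4)*(0) = -47
C[2][0] = (0)*(8) + (8)*(-9) + (-6)*(-8) = -24
C[2][1] = (0)*(-4) + (8)*(3) + (-6)*(0) = 24
= [[44, 0], [77, -47], [-24, 24]]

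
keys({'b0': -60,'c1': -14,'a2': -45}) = ['b0', 'c1', 'a2']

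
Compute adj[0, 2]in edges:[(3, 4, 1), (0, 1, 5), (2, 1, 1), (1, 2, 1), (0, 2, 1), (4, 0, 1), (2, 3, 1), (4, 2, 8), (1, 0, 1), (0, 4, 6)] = 1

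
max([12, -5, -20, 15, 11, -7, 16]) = 16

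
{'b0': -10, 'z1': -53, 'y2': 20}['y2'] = 20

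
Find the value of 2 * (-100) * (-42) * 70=588000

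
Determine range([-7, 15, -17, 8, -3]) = 32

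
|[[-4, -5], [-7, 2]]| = (-4)*(2) - (-5)*(-7)
= -43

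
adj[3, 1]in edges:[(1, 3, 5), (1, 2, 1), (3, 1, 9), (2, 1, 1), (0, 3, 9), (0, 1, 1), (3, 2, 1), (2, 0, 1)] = 9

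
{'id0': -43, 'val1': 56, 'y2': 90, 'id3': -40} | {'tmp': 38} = {'id0': -43, 'val1': 56, 'y2': 90, 'id3': -40, 'tmp': 38}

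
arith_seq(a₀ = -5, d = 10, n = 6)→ a_0 = -5 + 0*10 = -5
a_1 = -5 + 1*10 = 5
a_2 = -5 + 2*10 = 15
...
= [-5, 5, 15, 25, 35, 45]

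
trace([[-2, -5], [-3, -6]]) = diagonal: (-2) + (-6)
= -8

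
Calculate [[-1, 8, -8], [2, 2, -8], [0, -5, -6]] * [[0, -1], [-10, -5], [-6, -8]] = C[0][0] = (-1)*(0) + (8)*(-10) + (-8)*(-6) = -32
C[0][1] = (-1)*(-1) + (8)*(-5) + (-8)*(-8) = 25
C[1][0] = (2)*(0) + (2)*(-10) + (-8)*(-6) = 28
C[1][1] = (2)*(-1) + (2)*(-5) + (-8)*(-8) = 52
C[2][0] = (0)*(0) + (-5)*(-10) + (-6)*(-6) = 86
C[2][1] = (0)*(-1) + (-5)*(-5) + (-6)*(-8) = 73
= [[-32, 25], [28, 52], [86, 73]]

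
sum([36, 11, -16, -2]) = 36 + 11 + (-16) + (-2)
= 29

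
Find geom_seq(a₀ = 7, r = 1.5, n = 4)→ a_0 = 7*1.5^0 = 7.0
a_1 = 7*1.5^1 = 10.5
a_2 = 7*1.5^2 = 15.75
...
= [7.0, 10.5, 15.75, 23.625]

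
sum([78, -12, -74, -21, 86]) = 57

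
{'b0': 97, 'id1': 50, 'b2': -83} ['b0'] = 97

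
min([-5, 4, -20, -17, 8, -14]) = -20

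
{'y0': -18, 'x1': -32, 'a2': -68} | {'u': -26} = {'y0': -18, 'x1': -32, 'a2': -68, 'u': -26}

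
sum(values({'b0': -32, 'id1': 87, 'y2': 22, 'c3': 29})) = 106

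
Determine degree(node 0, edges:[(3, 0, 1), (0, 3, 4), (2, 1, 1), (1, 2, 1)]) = 2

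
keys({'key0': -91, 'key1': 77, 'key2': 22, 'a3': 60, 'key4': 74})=['key0', 'key1', 'key2', 'a3', 'key4']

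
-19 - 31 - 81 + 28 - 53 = -156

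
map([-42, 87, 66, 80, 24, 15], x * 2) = -42*2=-84, 87*2=174, 66*2=132, 80*2=160, 24*2=48, 15*2=30
= [-84, 174, 132, 160, 48, 30]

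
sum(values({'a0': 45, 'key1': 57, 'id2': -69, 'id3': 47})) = 80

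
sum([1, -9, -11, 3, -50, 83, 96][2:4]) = -8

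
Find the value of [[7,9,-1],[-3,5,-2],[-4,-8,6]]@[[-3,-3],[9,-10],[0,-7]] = [[60, -104], [54, -27], [-60, 50]]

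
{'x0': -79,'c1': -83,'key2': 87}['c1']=-83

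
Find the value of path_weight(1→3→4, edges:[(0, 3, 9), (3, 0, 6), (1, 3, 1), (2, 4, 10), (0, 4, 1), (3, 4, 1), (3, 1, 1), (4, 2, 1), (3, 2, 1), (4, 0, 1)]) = w(1→3)=1 + w(3→4)=1
= 2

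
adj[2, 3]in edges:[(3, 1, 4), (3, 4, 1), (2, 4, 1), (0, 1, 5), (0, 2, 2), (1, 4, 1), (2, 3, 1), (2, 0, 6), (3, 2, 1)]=1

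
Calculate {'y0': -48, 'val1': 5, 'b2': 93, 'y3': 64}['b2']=93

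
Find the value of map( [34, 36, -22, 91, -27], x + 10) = 34+10=44, 36+10=46, -22+10=-12, 91+10=101, -27+10=-17
= [44, 46, -12, 101, -17]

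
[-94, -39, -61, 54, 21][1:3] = [-39, -61]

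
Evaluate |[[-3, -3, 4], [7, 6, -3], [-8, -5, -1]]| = 22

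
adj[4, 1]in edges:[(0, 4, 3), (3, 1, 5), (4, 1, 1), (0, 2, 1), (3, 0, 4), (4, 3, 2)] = 1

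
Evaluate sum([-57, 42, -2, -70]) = (-57) + 42 + (-2) + (-70)
= -87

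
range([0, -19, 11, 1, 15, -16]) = 34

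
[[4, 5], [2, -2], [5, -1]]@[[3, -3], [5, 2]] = [[37, -2], [-4, -10], [10, -17]]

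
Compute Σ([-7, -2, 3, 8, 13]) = (-7) + (-2) + 3 + 8 + 13
= 15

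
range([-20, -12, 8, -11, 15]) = 35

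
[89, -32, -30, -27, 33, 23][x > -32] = keep x where x > -32: 89✓, -32✗, -30✓, -27✓, 33✓, 23✓
= [89, -30, -27, 33, 23]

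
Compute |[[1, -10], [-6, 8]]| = -52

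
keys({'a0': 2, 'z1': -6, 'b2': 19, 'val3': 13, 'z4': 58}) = ['a0', 'z1', 'b2', 'val3', 'z4']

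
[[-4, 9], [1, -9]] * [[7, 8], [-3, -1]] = [[-55, -41], [34, 17]]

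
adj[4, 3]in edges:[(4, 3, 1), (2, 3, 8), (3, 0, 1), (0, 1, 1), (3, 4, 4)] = 1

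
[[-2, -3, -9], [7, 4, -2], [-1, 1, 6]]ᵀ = [[-2, 7, -1], [-3, 4, 1], [-9, -2, 6]]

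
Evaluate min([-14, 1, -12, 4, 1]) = -14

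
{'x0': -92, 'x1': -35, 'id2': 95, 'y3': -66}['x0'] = -92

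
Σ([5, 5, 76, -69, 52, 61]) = 5 + 5 + 76 + (-69) + 52 + 61
= 130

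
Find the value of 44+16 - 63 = -3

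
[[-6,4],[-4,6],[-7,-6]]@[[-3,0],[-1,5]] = C[0][0] = (-6)*(-3) + (4)*(-1) = 14
C[0][1] = (-6)*(0) + (4)*(5) = 20
C[1][0] = (-4)*(-3) + (6)*(-1) = 6
C[1][1] = (-4)*(0) + (6)*(5) = 30
C[2][0] = (-7)*(-3) + (-6)*(-1) = 27
C[2][1] = (-7)*(0) + (-6)*(5) = -30
= [[14, 20], [6, 30], [27, -30]]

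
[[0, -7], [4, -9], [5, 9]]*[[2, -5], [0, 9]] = [[0, -63], [8, -101], [10, 56]]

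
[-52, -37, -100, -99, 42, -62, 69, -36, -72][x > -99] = [-52, -37, 42, -62, 69, -36, -72]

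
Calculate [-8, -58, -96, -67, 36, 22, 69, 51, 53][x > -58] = [-8, 36, 22, 69, 51, 53]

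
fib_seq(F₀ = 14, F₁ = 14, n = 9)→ [14, 14, 28, 42, 70, 112, 182, 294, 476]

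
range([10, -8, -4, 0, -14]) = 24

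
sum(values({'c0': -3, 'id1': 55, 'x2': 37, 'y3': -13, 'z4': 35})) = 111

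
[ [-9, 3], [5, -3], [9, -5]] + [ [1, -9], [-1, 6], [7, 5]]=[[-8, -6], [4, 3], [16, 0]]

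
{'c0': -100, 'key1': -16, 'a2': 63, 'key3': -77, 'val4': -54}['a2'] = 63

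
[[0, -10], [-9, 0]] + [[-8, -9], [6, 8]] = [[-8, -19], [-3, 8]]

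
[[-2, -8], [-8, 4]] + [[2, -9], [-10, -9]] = [[0, -17], [-18, -5]]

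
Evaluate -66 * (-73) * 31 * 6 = 896148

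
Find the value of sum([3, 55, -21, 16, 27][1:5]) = slice → [55, -21, 16, 27]
55 + (-21) + 16 + 27
= 77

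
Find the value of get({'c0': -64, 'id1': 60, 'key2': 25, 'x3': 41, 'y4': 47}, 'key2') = 25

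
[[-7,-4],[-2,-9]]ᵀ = [[-7, -2], [-4, -9]]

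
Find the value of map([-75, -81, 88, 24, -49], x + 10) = -75+10=-65, -81+10=-71, 88+10=98, 24+10=34, -49+10=-39
= [-65, -71, 98, 34, -39]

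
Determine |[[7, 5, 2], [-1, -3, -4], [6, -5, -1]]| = (1)*(7)*det([[-3, -4], [-5, -1]]) + (-1)*(5)*det([[-1, -4], [6, -1]]) + (1)*(2)*det([[-1, -3], [6, -5]])
= -119 + -125 + 46
= -198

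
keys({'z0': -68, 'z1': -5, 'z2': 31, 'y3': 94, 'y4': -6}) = ['z0', 'z1', 'z2', 'y3', 'y4']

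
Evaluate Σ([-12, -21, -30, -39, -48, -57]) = (-12) + (-21) + (-30) + (-39) + (-48) + (-57)
= -207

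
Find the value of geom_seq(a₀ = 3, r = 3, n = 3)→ [3, 9, 27]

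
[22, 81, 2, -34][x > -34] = keep x where x > -34: 22✓, 81✓, 2✓, -34✗
= [22, 81, 2]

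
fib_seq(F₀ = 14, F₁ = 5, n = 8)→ F_2 = F_1 + F_0 = 19
F_3 = F_2 + F_1 = 24
F_4 = F_3 + F_2 = 43
...
= [14, 5, 19, 24, 43, 67, 110, 177]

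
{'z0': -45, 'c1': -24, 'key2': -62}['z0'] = -45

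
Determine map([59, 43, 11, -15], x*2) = [118, 86, 22, -30]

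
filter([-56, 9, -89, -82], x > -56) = keep x where x > -56: -56✗, 9✓, -89✗, -82✗
= [9]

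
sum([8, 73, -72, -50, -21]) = -62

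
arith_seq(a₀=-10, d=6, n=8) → [-10, -4, 2, 8, 14, 20, 26, 32]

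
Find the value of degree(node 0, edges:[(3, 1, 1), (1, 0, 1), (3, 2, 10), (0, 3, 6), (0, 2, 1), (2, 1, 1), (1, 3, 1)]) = 3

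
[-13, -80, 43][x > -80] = [-13, 43]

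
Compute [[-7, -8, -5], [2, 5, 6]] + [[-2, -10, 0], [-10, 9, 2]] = [[-9, -18, -5], [-8, 14, 8]]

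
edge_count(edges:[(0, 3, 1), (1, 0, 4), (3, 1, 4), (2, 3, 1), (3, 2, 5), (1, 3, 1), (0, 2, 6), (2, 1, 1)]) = 8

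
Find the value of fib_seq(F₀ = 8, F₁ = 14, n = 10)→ F_2 = F_1 + F_0 = 22
F_3 = F_2 + F_1 = 36
F_4 = F_3 + F_2 = 58
...
= [8, 14, 22, 36, 58, 94, 152, 246, 398, 644]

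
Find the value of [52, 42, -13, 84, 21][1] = 42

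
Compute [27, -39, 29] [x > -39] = [27, 29]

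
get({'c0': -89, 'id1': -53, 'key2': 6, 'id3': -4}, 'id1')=-53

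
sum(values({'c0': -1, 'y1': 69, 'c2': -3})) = (-1) + 69 + (-3)
= 65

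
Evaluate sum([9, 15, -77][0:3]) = slice → [9, 15, -77]
9 + 15 + (-77)
= -53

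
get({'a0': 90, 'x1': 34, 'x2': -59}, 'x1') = 34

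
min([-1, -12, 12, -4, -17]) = -17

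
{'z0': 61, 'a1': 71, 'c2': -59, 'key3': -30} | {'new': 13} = {'z0': 61, 'a1': 71, 'c2': -59, 'key3': -30, 'new': 13}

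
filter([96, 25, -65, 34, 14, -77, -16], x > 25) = keep x where x > 25: 96✓, 25✗, -65✗, 34✓, 14✗, -77✗, -16✗
= [96, 34]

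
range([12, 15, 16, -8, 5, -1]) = 24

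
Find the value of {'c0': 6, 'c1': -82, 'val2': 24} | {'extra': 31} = {'c0': 6, 'c1': -82, 'val2': 24, 'extra': 31}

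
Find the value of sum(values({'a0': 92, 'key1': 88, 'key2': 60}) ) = 92 + 88 + 60
= 240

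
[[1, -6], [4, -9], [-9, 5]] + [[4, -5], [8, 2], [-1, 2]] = [[5, -11], [12, -7], [-10, 7]]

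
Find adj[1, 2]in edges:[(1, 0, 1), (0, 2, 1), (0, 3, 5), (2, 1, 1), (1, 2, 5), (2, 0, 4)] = 5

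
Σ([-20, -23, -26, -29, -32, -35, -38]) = -203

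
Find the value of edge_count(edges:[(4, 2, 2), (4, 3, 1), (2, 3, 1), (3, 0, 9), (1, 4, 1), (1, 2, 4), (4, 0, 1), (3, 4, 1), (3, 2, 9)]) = 9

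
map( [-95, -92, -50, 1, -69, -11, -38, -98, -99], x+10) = [-85, -82, -40, 11, -59, -1, -28, -88, -89]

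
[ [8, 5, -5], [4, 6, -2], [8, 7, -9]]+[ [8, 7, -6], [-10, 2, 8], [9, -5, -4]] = [[16, 12, -11], [-6, 8, 6], [17, 2, -13]]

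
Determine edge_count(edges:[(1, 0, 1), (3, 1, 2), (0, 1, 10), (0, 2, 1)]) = 4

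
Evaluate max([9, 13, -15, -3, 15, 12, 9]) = 15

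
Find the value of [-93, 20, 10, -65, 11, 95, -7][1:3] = [20, 10]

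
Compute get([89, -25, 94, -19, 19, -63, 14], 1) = -25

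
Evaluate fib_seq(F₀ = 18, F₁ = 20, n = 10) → F_2 = F_1 + F_0 = 38
F_3 = F_2 + F_1 = 58
F_4 = F_3 + F_2 = 96
...
= [18, 20, 38, 58, 96, 154, 250, 404, 654, 1058]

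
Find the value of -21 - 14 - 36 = -71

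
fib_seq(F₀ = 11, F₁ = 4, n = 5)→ [11, 4, 15, 19, 34]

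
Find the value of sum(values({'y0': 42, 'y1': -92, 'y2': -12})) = -62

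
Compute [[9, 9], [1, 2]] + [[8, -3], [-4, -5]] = [[17, 6], [-3, -3]]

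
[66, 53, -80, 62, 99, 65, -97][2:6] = [-80, 62, 99, 65]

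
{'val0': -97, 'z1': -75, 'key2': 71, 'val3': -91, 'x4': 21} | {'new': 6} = {'val0': -97, 'z1': -75, 'key2': 71, 'val3': -91, 'x4': 21, 'new': 6}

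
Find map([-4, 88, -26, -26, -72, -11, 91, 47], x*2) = [-8, 176, -52, -52, -144, -22, 182, 94]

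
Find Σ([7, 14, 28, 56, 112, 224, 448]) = 889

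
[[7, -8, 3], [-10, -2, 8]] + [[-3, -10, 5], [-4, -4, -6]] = [[4, -18, 8], [-14, -6, 2]]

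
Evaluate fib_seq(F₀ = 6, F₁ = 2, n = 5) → F_2 = F_1 + F_0 = 8
F_3 = F_2 + F_1 = 10
F_4 = F_3 + F_2 = 18
= [6, 2, 8, 10, 18]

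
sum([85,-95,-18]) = 85 + (-95) + (-18)
= -28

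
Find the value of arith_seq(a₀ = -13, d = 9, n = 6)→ a_0 = -13 + 0*9 = -13
a_1 = -13 + 1*9 = -4
a_2 = -13 + 2*9 = 5
...
= [-13, -4, 5, 14, 23, 32]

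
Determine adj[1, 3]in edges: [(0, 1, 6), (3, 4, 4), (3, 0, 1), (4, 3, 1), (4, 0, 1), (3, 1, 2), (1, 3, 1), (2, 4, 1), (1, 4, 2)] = 1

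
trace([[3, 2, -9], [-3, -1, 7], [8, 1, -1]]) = 1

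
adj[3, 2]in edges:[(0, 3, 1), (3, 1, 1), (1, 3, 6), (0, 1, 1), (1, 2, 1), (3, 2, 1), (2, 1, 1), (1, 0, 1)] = 1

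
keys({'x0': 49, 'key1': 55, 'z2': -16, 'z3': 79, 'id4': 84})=['x0', 'key1', 'z2', 'z3', 'id4']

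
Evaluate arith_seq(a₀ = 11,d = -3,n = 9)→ [11, 8, 5, 2, -1, -4, -7, -10, -13]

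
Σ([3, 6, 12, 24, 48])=93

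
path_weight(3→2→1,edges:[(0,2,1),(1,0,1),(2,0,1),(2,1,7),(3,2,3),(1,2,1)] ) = 10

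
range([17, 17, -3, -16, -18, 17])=35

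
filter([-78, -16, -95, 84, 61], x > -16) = keep x where x > -16: -78✗, -16✗, -95✗, 84✓, 61✓
= [84, 61]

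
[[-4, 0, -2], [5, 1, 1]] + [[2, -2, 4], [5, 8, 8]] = [[-2, -2, 2], [10, 9, 9]]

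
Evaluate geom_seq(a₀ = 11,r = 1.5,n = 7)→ [11.0, 16.5, 24.75, 37.125, 55.6875, 83.53125, 125.296875]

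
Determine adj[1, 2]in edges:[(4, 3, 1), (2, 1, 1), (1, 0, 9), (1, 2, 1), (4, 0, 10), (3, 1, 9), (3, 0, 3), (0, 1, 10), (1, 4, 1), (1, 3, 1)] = 1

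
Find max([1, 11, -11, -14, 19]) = 19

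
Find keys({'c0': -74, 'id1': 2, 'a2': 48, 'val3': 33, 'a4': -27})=['c0', 'id1', 'a2', 'val3', 'a4']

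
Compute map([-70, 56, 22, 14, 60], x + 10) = -70+10=-60, 56+10=66, 22+10=32, 14+10=24, 60+10=70
= [-60, 66, 32, 24, 70]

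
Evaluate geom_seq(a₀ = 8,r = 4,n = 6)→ [8, 32, 128, 512, 2048, 8192]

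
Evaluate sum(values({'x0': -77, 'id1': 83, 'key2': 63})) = 69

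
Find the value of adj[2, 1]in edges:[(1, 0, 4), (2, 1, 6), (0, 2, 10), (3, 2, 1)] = 6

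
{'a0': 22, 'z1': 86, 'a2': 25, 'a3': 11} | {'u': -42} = {'a0': 22, 'z1': 86, 'a2': 25, 'a3': 11, 'u': -42}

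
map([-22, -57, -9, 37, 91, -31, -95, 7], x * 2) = -22*2=-44, -57*2=-114, -9*2=-18, 37*2=74, 91*2=182, -31*2=-62, -95*2=-190, 7*2=14
= [-44, -114, -18, 74, 182, -62, -190, 14]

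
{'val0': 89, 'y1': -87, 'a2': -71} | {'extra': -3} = {'val0': 89, 'y1': -87, 'a2': -71, 'extra': -3}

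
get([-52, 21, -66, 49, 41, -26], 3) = 49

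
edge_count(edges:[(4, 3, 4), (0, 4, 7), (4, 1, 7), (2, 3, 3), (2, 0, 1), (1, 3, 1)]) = 6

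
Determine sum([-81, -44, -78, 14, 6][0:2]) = slice → [-81, -44]
(-81) + (-44)
= -125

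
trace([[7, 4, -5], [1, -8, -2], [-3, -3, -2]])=diagonal: 7 + (-8) + (-2)
= -3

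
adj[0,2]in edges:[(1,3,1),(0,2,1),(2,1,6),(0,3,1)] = 1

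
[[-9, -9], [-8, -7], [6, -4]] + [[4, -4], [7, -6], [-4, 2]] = [[-5, -13], [-1, -13], [2, -2]]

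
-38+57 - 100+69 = -12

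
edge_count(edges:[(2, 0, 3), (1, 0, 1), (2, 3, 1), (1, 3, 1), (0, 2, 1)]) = 5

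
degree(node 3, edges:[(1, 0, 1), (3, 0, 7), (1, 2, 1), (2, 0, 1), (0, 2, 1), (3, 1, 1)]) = 2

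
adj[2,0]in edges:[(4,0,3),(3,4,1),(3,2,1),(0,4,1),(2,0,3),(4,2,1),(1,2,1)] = 3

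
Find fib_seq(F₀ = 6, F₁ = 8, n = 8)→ [6, 8, 14, 22, 36, 58, 94, 152]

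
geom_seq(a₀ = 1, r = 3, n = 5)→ a_0 = 1*3^0 = 1
a_1 = 1*3^1 = 3
a_2 = 1*3^2 = 9
...
= [1, 3, 9, 27, 81]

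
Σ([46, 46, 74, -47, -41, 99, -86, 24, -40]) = 75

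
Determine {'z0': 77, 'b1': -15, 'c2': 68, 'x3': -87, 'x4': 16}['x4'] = 16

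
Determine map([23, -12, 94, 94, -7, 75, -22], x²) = [529, 144, 8836, 8836, 49, 5625, 484]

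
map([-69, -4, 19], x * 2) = [-138, -8, 38]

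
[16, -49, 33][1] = -49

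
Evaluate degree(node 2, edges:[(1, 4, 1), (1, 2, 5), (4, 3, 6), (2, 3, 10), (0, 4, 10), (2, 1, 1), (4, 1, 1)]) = incident: (1,2), (2,3), (2,1)
= 3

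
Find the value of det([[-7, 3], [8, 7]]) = (-7)*(7) - (3)*(8)
= -73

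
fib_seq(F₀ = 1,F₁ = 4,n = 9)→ F_2 = F_1 + F_0 = 5
F_3 = F_2 + F_1 = 9
F_4 = F_3 + F_2 = 14
...
= [1, 4, 5, 9, 14, 23, 37, 60, 97]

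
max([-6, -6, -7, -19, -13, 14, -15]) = 14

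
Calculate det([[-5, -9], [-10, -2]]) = (-5)*(-2) - (-9)*(-10)
= -80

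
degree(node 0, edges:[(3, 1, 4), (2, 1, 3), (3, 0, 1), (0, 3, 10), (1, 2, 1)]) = 2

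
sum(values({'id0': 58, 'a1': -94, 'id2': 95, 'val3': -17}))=42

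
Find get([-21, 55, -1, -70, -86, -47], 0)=-21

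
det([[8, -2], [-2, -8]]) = -68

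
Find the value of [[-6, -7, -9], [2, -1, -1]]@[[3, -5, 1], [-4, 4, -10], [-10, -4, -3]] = C[0][0] = (-6)*(3) + (-7)*(-4) + (-9)*(-10) = 100
C[0][1] = (-6)*(-5) + (-7)*(4) + (-9)*(-4) = 38
C[0][2] = (-6)*(1) + (-7)*(-10) + (-9)*(-3) = 91
C[1][0] = (2)*(3) + (-1)*(-4) + (-1)*(-10) = 20
C[1][1] = (2)*(-5) + (-1)*(4) + (-1)*(-4) = -10
C[1][2] = (2)*(1) + (-1)*(-10) + (-1)*(-3) = 15
= [[100, 38, 91], [20, -10, 15]]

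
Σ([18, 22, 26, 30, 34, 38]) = 18 + 22 + 26 + 30 + 34 + 38
= 168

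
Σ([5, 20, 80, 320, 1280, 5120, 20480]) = 5 + 20 + 80 + 320 + 1280 + 5120 + 20480
= 27305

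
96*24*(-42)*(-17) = 1645056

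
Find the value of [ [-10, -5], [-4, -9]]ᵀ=[[-10, -4], [-5, -9]]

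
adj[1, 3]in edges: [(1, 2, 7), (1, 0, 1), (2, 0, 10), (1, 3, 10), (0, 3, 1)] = 10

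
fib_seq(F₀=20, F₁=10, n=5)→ [20, 10, 30, 40, 70]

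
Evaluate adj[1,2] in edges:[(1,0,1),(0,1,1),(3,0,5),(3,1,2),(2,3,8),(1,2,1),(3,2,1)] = 1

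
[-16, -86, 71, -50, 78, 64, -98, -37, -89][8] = -89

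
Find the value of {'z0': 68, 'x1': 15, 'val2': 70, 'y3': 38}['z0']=68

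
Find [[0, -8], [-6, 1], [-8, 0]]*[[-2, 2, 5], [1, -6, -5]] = C[0][0] = (0)*(-2) + (-8)*(1) = -8
C[0][1] = (0)*(2) + (-8)*(-6) = 48
C[0][2] = (0)*(5) + (-8)*(-5) = 40
C[1][0] = (-6)*(-2) + (1)*(1) = 13
C[1][1] = (-6)*(2) + (1)*(-6) = -18
C[1][2] = (-6)*(5) + (1)*(-5) = -35
... (3 more cells)
= [[-8, 48, 40], [13, -18, -35], [16, -16, -40]]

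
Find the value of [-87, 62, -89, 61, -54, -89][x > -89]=keep x where x > -89: -87✓, 62✓, -89✗, 61✓, -54✓, -89✗
= [-87, 62, 61, -54]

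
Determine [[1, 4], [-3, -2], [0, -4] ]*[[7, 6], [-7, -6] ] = [[-21, -18], [-7, -6], [28, 24]]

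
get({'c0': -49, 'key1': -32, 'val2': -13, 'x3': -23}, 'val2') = -13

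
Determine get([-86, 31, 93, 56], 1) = 31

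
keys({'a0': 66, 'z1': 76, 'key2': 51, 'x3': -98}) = ['a0', 'z1', 'key2', 'x3']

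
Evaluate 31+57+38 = 126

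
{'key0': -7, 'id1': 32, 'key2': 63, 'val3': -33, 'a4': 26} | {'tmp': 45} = {'key0': -7, 'id1': 32, 'key2': 63, 'val3': -33, 'a4': 26, 'tmp': 45}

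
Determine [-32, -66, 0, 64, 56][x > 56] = [64]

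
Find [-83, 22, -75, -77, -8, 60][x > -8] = [22, 60]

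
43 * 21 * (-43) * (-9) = 349461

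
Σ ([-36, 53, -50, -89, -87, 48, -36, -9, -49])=(-36) + 53 + (-50) + (-89) + (-87) + 48 + (-36) + (-9) + (-49)
= -255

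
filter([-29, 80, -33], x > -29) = [80]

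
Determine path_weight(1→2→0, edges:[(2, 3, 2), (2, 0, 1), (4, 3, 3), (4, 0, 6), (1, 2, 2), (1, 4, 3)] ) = w(1→2)=2 + w(2→0)=1
= 3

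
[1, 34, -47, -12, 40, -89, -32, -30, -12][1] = 34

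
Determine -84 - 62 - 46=-192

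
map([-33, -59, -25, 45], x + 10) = -33+10=-23, -59+10=-49, -25+10=-15, 45+10=55
= [-23, -49, -15, 55]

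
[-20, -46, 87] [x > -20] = [87]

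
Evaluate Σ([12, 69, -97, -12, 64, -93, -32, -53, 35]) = 12 + 69 + (-97) + (-12) + 64 + (-93) + (-32) + (-53) + 35
= -107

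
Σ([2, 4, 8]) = 14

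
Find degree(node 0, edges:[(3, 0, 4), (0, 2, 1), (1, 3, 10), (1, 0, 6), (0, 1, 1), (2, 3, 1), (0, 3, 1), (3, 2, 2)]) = 5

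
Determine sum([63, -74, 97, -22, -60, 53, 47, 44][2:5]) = slice → [97, -22, -60]
97 + (-22) + (-60)
= 15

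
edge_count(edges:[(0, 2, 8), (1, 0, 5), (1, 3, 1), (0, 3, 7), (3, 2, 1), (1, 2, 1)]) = 6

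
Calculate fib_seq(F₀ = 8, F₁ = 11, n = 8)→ [8, 11, 19, 30, 49, 79, 128, 207]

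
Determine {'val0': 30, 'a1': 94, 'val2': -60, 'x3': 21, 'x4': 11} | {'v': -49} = {'val0': 30, 'a1': 94, 'val2': -60, 'x3': 21, 'x4': 11, 'v': -49}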